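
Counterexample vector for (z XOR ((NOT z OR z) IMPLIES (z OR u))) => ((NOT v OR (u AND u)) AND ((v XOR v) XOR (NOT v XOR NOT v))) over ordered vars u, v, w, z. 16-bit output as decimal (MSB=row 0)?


F1 = (z XOR ((NOT z OR z) IMPLIES (z OR u)))
F2 = ((NOT v OR (u AND u)) AND ((v XOR v) XOR (NOT v XOR NOT v)))
Counterexample to F1=>F2 is where F1=1 and F2=0.
Evaluate each row (bits = u,v,w,z, MSB first):
  row 0 [0000]: F1=0 F2=0 -> F1&~F2 -> 0
  row 1 [0001]: F1=0 F2=0 -> F1&~F2 -> 0
  row 2 [0010]: F1=0 F2=0 -> F1&~F2 -> 0
  row 3 [0011]: F1=0 F2=0 -> F1&~F2 -> 0
  row 4 [0100]: F1=0 F2=0 -> F1&~F2 -> 0
  row 5 [0101]: F1=0 F2=0 -> F1&~F2 -> 0
  row 6 [0110]: F1=0 F2=0 -> F1&~F2 -> 0
  row 7 [0111]: F1=0 F2=0 -> F1&~F2 -> 0
  row 8 [1000]: F1=1 F2=0 -> F1&~F2 -> 1
  row 9 [1001]: F1=0 F2=0 -> F1&~F2 -> 0
  row 10 [1010]: F1=1 F2=0 -> F1&~F2 -> 1
  row 11 [1011]: F1=0 F2=0 -> F1&~F2 -> 0
  row 12 [1100]: F1=1 F2=0 -> F1&~F2 -> 1
  row 13 [1101]: F1=0 F2=0 -> F1&~F2 -> 0
  row 14 [1110]: F1=1 F2=0 -> F1&~F2 -> 1
  row 15 [1111]: F1=0 F2=0 -> F1&~F2 -> 0
Full result column, 4 rows per line (u,v fixed per line; w,z runs 00..11 left to right):
  rows 0-3 [u,v=00]: 0000  = hex 0
  rows 4-7 [u,v=01]: 0000  = hex 0
  rows 8-11 [u,v=10]: 1010  = hex A
  rows 12-15 [u,v=11]: 1010  = hex A
Counterexample vector (row 0 .. row 15) = 0000000010101010
Output column grouped in 4s = 0000 0000 1010 1010 = 0x00AA
Convert to decimal digit by digit (value = value*16 + digit):
  0 -> 0
  0*16 + 0 = 0
  0*16 + 10 (A) = 10
  10*16 + 10 (A) = 170
Decimal = 170

170


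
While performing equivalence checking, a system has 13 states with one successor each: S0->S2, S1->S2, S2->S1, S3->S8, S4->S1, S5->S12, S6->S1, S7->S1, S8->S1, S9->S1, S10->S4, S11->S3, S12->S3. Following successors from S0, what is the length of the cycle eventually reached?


Trace from S0 until a state repeats:
  S0 -> S2 -> S1 -> S2
S2 first seen at step 1, revisited at step 3.
Cycle length = 3 - 1 = 2

2


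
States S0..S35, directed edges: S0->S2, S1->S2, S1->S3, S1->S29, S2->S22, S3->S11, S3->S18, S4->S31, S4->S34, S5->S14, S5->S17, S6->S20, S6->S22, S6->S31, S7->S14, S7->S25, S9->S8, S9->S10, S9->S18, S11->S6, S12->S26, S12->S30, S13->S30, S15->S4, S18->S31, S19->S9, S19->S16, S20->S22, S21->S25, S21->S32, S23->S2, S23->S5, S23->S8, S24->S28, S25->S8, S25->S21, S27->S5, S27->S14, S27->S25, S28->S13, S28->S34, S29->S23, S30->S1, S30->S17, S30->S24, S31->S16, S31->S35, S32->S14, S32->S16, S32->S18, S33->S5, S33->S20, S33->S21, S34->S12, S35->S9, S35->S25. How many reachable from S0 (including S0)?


BFS from S0:
  layer 0: {S0}
  layer 1: {S2}
  layer 2: {S22}
Reachable set: {S0, S2, S22}
Count = 3

3


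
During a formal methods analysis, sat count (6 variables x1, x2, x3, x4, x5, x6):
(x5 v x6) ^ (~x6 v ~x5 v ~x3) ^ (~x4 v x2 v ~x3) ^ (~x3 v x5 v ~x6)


CNF with 4 clauses over 6 vars (64 assignments).
An assignment satisfies CNF iff every clause has >=1 true literal.
Check each row (bits = x1,x2,x3,x4,x5,x6; clause T/F shown):
  row 0 [000000]: clauses=FTTT -> 0
  row 1 [000001]: clauses=TTTT -> 1
  row 2 [000010]: clauses=TTTT -> 1
  row 3 [000011]: clauses=TTTT -> 1
  row 4 [000100]: clauses=FTTT -> 0
  (every remaining row is evaluated the same way; all 64 results are listed next)
Full result column, 8 rows per line (x1,x2,x3 fixed per line; x4,x5,x6 runs 000..111 left to right):
  rows 0-7 [x1,x2,x3=000]: 01110111  (ones: 6)
  rows 8-15 [x1,x2,x3=001]: 00100000  (ones: 1)
  rows 16-23 [x1,x2,x3=010]: 01110111  (ones: 6)
  rows 24-31 [x1,x2,x3=011]: 00100010  (ones: 2)
  rows 32-39 [x1,x2,x3=100]: 01110111  (ones: 6)
  rows 40-47 [x1,x2,x3=101]: 00100000  (ones: 1)
  rows 48-55 [x1,x2,x3=110]: 01110111  (ones: 6)
  rows 56-63 [x1,x2,x3=111]: 00100010  (ones: 2)
Satisfying assignments = 6+1+6+2+6+1+6+2 = 30

30


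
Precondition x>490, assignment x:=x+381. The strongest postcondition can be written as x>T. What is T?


Formula: sp(P, x:=E) = exists old_x. (x = E[old_x/x]) AND P[old_x/x] (old_x is the value of x before the assignment; eliminate old_x by solving x = E[old_x/x] for old_x)
Step 1: Precondition P: x>490, i.e. old_x > 490
Step 2: Assignment gives x = old_x + 381, so old_x = x - 381
Step 3: Substitute into P: x - 381 > 490
Step 4: Simplify: x > 490+381 = 871

871


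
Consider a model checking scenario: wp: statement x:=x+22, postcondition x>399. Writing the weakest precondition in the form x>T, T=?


Formula: wp(x:=E, P) = P[E/x] (substitute E for x in postcondition)
Step 1: Postcondition: x>399
Step 2: Substitute x+22 for x: x+22>399
Step 3: Solve for x: x > 399-22 = 377

377


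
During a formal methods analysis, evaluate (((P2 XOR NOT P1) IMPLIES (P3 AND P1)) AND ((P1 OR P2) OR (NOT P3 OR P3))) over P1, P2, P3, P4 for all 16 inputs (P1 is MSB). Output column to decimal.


Formula: (((P2 XOR NOT P1) IMPLIES (P3 AND P1)) AND ((P1 OR P2) OR (NOT P3 OR P3))) over P1, P2, P3, P4 (16 rows)
Evaluate each row (bits = P1,P2,P3,P4, MSB first):
  row 0 [0000]: (((0 XOR NOT 0) IMPLIES (0 AND 0)) AND ((0 OR 0) OR (NOT 0 OR 0))) -> 0
  row 1 [0001]: (((0 XOR NOT 0) IMPLIES (0 AND 0)) AND ((0 OR 0) OR (NOT 0 OR 0))) -> 0
  row 2 [0010]: (((0 XOR NOT 0) IMPLIES (1 AND 0)) AND ((0 OR 0) OR (NOT 1 OR 1))) -> 0
  row 3 [0011]: (((0 XOR NOT 0) IMPLIES (1 AND 0)) AND ((0 OR 0) OR (NOT 1 OR 1))) -> 0
  row 4 [0100]: (((1 XOR NOT 0) IMPLIES (0 AND 0)) AND ((0 OR 1) OR (NOT 0 OR 0))) -> 1
  row 5 [0101]: (((1 XOR NOT 0) IMPLIES (0 AND 0)) AND ((0 OR 1) OR (NOT 0 OR 0))) -> 1
  row 6 [0110]: (((1 XOR NOT 0) IMPLIES (1 AND 0)) AND ((0 OR 1) OR (NOT 1 OR 1))) -> 1
  row 7 [0111]: (((1 XOR NOT 0) IMPLIES (1 AND 0)) AND ((0 OR 1) OR (NOT 1 OR 1))) -> 1
  row 8 [1000]: (((0 XOR NOT 1) IMPLIES (0 AND 1)) AND ((1 OR 0) OR (NOT 0 OR 0))) -> 1
  row 9 [1001]: (((0 XOR NOT 1) IMPLIES (0 AND 1)) AND ((1 OR 0) OR (NOT 0 OR 0))) -> 1
  row 10 [1010]: (((0 XOR NOT 1) IMPLIES (1 AND 1)) AND ((1 OR 0) OR (NOT 1 OR 1))) -> 1
  row 11 [1011]: (((0 XOR NOT 1) IMPLIES (1 AND 1)) AND ((1 OR 0) OR (NOT 1 OR 1))) -> 1
  row 12 [1100]: (((1 XOR NOT 1) IMPLIES (0 AND 1)) AND ((1 OR 1) OR (NOT 0 OR 0))) -> 0
  row 13 [1101]: (((1 XOR NOT 1) IMPLIES (0 AND 1)) AND ((1 OR 1) OR (NOT 0 OR 0))) -> 0
  row 14 [1110]: (((1 XOR NOT 1) IMPLIES (1 AND 1)) AND ((1 OR 1) OR (NOT 1 OR 1))) -> 1
  row 15 [1111]: (((1 XOR NOT 1) IMPLIES (1 AND 1)) AND ((1 OR 1) OR (NOT 1 OR 1))) -> 1
Full result column, 4 rows per line (P1,P2 fixed per line; P3,P4 runs 00..11 left to right):
  rows 0-3 [P1,P2=00]: 0000  = hex 0
  rows 4-7 [P1,P2=01]: 1111  = hex F
  rows 8-11 [P1,P2=10]: 1111  = hex F
  rows 12-15 [P1,P2=11]: 0011  = hex 3
Output column (row 0 .. row 15) = 0000111111110011
Output column grouped in 4s = 0000 1111 1111 0011 = 0x0FF3
Convert to decimal digit by digit (value = value*16 + digit):
  0 -> 0
  0*16 + 15 (F) = 15
  15*16 + 15 (F) = 255
  255*16 + 3 = 4083
Decimal = 4083

4083


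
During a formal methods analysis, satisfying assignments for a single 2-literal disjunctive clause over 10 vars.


Step 1: Total=2^10=1024
Step 2: Unsat when all 2 false: 2^8=256
Step 3: Sat=1024-256=768

768


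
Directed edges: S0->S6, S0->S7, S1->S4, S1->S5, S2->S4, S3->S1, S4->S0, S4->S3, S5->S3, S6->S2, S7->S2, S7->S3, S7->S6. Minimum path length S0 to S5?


BFS layer-by-layer from S0:
  dist 0: {S0}
  dist 1: {S6, S7}
  dist 2: {S2, S3}
  dist 3: {S1, S4}
  dist 4: {S5}
  -> S5 reached at distance 4
Shortest path length = 4

4


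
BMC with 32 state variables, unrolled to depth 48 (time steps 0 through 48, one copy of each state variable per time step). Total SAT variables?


BMC unrolls to depth k, creating one copy of each state var for steps 0..k.
Step count = 48 + 1 = 49 (steps 0 through 48)
Vars per step = 32
Total = 32 * 49 = 1568

1568


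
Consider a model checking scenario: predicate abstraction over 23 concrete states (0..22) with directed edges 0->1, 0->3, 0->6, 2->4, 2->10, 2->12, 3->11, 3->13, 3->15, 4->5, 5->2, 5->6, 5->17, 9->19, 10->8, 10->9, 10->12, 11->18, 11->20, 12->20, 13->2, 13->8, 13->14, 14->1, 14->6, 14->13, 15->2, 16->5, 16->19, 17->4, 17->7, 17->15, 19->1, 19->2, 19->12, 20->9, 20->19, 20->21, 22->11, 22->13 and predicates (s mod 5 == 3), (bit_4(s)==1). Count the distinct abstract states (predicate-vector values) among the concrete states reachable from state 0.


BFS from 0:
Concrete reachable: {0, 1, 2, 3, 4, 5, 6, 7, 8, 9, 10, 11, 12, 13, 14, 15, 17, 18, 19, 20, 21}
Abstract via predicates (s mod 5 == 3), (bit_4(s)==1):
  (0,0) <- {0, 1, 2, 4, 5, 6, 7, 9, 10, 11, 12, 14, 15}
  (0,1) <- {17, 19, 20, 21}
  (1,0) <- {3, 8, 13}
  (1,1) <- {18}
Distinct abstract states = 4

4


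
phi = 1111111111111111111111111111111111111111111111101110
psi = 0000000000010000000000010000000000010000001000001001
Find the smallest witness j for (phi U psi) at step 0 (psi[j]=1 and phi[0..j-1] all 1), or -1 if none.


(phi U psi) at 0: need smallest j with psi[j]=1 and phi[i]=1 for all i in [0,j).
Scan from step 0:
  step 0: phi=1, psi=0 -> continue
  step 1: phi=1, psi=0 -> continue
  step 2: phi=1, psi=0 -> continue
  step 3: phi=1, psi=0 -> continue
  step 11: psi=1 and phi held for [0,11) -> witness found
Witness step = 11

11


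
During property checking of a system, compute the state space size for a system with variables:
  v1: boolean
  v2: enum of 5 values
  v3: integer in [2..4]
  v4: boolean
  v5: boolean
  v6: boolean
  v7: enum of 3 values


State space = product of domain sizes of all variables.
Domain sizes:
  v1 (boolean): 2
  v2 (enum of 5 values): 5
  v3 (integer in [2..4]): 3
  v4 (boolean): 2
  v5 (boolean): 2
  v6 (boolean): 2
  v7 (enum of 3 values): 3
Product = 2 * 5 * 3 * 2 * 2 * 2 * 3 = 720

720


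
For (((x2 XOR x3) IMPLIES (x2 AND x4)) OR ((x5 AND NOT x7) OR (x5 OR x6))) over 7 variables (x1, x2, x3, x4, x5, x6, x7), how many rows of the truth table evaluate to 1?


Formula: (((x2 XOR x3) IMPLIES (x2 AND x4)) OR ((x5 AND NOT x7) OR (x5 OR x6))) over 7 vars (128 rows)
Evaluate each row (x1, x2, x3, x4, x5, x6, x7 as bits, MSB first):
  row 0 [0000000]: (((0 XOR 0) IMPLIES (0 AND 0)) OR ((0 AND NOT 0) OR (0 OR 0))) -> 1
  row 1 [0000001]: (((0 XOR 0) IMPLIES (0 AND 0)) OR ((0 AND NOT 1) OR (0 OR 0))) -> 1
  row 2 [0000010]: (((0 XOR 0) IMPLIES (0 AND 0)) OR ((0 AND NOT 0) OR (0 OR 1))) -> 1
  row 3 [0000011]: (((0 XOR 0) IMPLIES (0 AND 0)) OR ((0 AND NOT 1) OR (0 OR 1))) -> 1
  row 4 [0000100]: (((0 XOR 0) IMPLIES (0 AND 0)) OR ((1 AND NOT 0) OR (1 OR 0))) -> 1
  (every remaining row is evaluated the same way; all 128 results are listed next)
Full result column, 8 rows per line (x1,x2,x3,x4 fixed per line; x5,x6,x7 runs 000..111 left to right):
  rows 0-7 [x1,x2,x3,x4=0000]: 11111111  (ones: 8)
  rows 8-15 [x1,x2,x3,x4=0001]: 11111111  (ones: 8)
  rows 16-23 [x1,x2,x3,x4=0010]: 00111111  (ones: 6)
  rows 24-31 [x1,x2,x3,x4=0011]: 00111111  (ones: 6)
  rows 32-39 [x1,x2,x3,x4=0100]: 00111111  (ones: 6)
  rows 40-47 [x1,x2,x3,x4=0101]: 11111111  (ones: 8)
  rows 48-55 [x1,x2,x3,x4=0110]: 11111111  (ones: 8)
  rows 56-63 [x1,x2,x3,x4=0111]: 11111111  (ones: 8)
  rows 64-71 [x1,x2,x3,x4=1000]: 11111111  (ones: 8)
  rows 72-79 [x1,x2,x3,x4=1001]: 11111111  (ones: 8)
  rows 80-87 [x1,x2,x3,x4=1010]: 00111111  (ones: 6)
  rows 88-95 [x1,x2,x3,x4=1011]: 00111111  (ones: 6)
  rows 96-103 [x1,x2,x3,x4=1100]: 00111111  (ones: 6)
  rows 104-111 [x1,x2,x3,x4=1101]: 11111111  (ones: 8)
  rows 112-119 [x1,x2,x3,x4=1110]: 11111111  (ones: 8)
  rows 120-127 [x1,x2,x3,x4=1111]: 11111111  (ones: 8)
Count of 1-rows = 8+8+6+6+6+8+8+8+8+8+6+6+6+8+8+8 = 116

116


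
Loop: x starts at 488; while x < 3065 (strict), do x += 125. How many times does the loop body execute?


Step 1: x goes from 488 toward 3065 by 125; the body runs while x<3065, so iterations = ceil((bound-start)/step)
Step 2: Distance=2577
Step 3: ceil(2577/125)=21

21


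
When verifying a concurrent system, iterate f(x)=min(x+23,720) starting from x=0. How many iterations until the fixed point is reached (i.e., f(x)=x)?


Step 1: x=0, cap=720, increment=23
Step 2: x grows by 23 each step until capped at 720; fixed point is x=720
Step 3: iterations = ceil(720/23) = 32

32


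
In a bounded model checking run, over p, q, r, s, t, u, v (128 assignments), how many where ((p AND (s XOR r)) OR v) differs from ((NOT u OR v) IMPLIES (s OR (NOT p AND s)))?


F1 = ((p AND (s XOR r)) OR v)
F2 = ((NOT u OR v) IMPLIES (s OR (NOT p AND s)))
Evaluate both on each of 128 rows (bits = p,q,r,s,t,u,v):
  row 0 [0000000]: F1=0 F2=0 -> 0
  row 1 [0000001]: F1=1 F2=0 (differ) -> 1
  row 2 [0000010]: F1=0 F2=1 (differ) -> 1
  row 3 [0000011]: F1=1 F2=0 (differ) -> 1
  row 4 [0000100]: F1=0 F2=0 -> 0
  (every remaining row is evaluated the same way; all 128 results are listed next)
Full result column, 8 rows per line (p,q,r,s fixed per line; t,u,v runs 000..111 left to right):
  rows 0-7 [p,q,r,s=0000]: 01110111  (ones: 6)
  rows 8-15 [p,q,r,s=0001]: 10101010  (ones: 4)
  rows 16-23 [p,q,r,s=0010]: 01110111  (ones: 6)
  rows 24-31 [p,q,r,s=0011]: 10101010  (ones: 4)
  rows 32-39 [p,q,r,s=0100]: 01110111  (ones: 6)
  rows 40-47 [p,q,r,s=0101]: 10101010  (ones: 4)
  rows 48-55 [p,q,r,s=0110]: 01110111  (ones: 6)
  rows 56-63 [p,q,r,s=0111]: 10101010  (ones: 4)
  rows 64-71 [p,q,r,s=1000]: 01110111  (ones: 6)
  rows 72-79 [p,q,r,s=1001]: 00000000  (ones: 0)
  rows 80-87 [p,q,r,s=1010]: 11011101  (ones: 6)
  rows 88-95 [p,q,r,s=1011]: 10101010  (ones: 4)
  rows 96-103 [p,q,r,s=1100]: 01110111  (ones: 6)
  rows 104-111 [p,q,r,s=1101]: 00000000  (ones: 0)
  rows 112-119 [p,q,r,s=1110]: 11011101  (ones: 6)
  rows 120-127 [p,q,r,s=1111]: 10101010  (ones: 4)
Disagreements = 6+4+6+4+6+4+6+4+6+0+6+4+6+0+6+4 = 72

72


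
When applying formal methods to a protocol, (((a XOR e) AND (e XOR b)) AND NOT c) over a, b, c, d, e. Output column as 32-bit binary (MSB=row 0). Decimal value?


Formula: (((a XOR e) AND (e XOR b)) AND NOT c) over a, b, c, d, e (32 rows)
Evaluate each row (bits = a,b,c,d,e, MSB first):
  row 0 [00000]: (((0 XOR 0) AND (0 XOR 0)) AND NOT 0) -> 0
  row 1 [00001]: (((0 XOR 1) AND (1 XOR 0)) AND NOT 0) -> 1
  row 2 [00010]: (((0 XOR 0) AND (0 XOR 0)) AND NOT 0) -> 0
  row 3 [00011]: (((0 XOR 1) AND (1 XOR 0)) AND NOT 0) -> 1
  row 4 [00100]: (((0 XOR 0) AND (0 XOR 0)) AND NOT 1) -> 0
  row 5 [00101]: (((0 XOR 1) AND (1 XOR 0)) AND NOT 1) -> 0
  row 6 [00110]: (((0 XOR 0) AND (0 XOR 0)) AND NOT 1) -> 0
  row 7 [00111]: (((0 XOR 1) AND (1 XOR 0)) AND NOT 1) -> 0
  row 8 [01000]: (((0 XOR 0) AND (0 XOR 1)) AND NOT 0) -> 0
  row 9 [01001]: (((0 XOR 1) AND (1 XOR 1)) AND NOT 0) -> 0
  row 10 [01010]: (((0 XOR 0) AND (0 XOR 1)) AND NOT 0) -> 0
  row 11 [01011]: (((0 XOR 1) AND (1 XOR 1)) AND NOT 0) -> 0
  row 12 [01100]: (((0 XOR 0) AND (0 XOR 1)) AND NOT 1) -> 0
  row 13 [01101]: (((0 XOR 1) AND (1 XOR 1)) AND NOT 1) -> 0
  row 14 [01110]: (((0 XOR 0) AND (0 XOR 1)) AND NOT 1) -> 0
  row 15 [01111]: (((0 XOR 1) AND (1 XOR 1)) AND NOT 1) -> 0
  row 16 [10000]: (((1 XOR 0) AND (0 XOR 0)) AND NOT 0) -> 0
  row 17 [10001]: (((1 XOR 1) AND (1 XOR 0)) AND NOT 0) -> 0
  row 18 [10010]: (((1 XOR 0) AND (0 XOR 0)) AND NOT 0) -> 0
  row 19 [10011]: (((1 XOR 1) AND (1 XOR 0)) AND NOT 0) -> 0
  row 20 [10100]: (((1 XOR 0) AND (0 XOR 0)) AND NOT 1) -> 0
  row 21 [10101]: (((1 XOR 1) AND (1 XOR 0)) AND NOT 1) -> 0
  row 22 [10110]: (((1 XOR 0) AND (0 XOR 0)) AND NOT 1) -> 0
  row 23 [10111]: (((1 XOR 1) AND (1 XOR 0)) AND NOT 1) -> 0
  row 24 [11000]: (((1 XOR 0) AND (0 XOR 1)) AND NOT 0) -> 1
  row 25 [11001]: (((1 XOR 1) AND (1 XOR 1)) AND NOT 0) -> 0
  row 26 [11010]: (((1 XOR 0) AND (0 XOR 1)) AND NOT 0) -> 1
  row 27 [11011]: (((1 XOR 1) AND (1 XOR 1)) AND NOT 0) -> 0
  row 28 [11100]: (((1 XOR 0) AND (0 XOR 1)) AND NOT 1) -> 0
  row 29 [11101]: (((1 XOR 1) AND (1 XOR 1)) AND NOT 1) -> 0
  row 30 [11110]: (((1 XOR 0) AND (0 XOR 1)) AND NOT 1) -> 0
  row 31 [11111]: (((1 XOR 1) AND (1 XOR 1)) AND NOT 1) -> 0
Full result column, 4 rows per line (a,b,c fixed per line; d,e runs 00..11 left to right):
  rows 0-3 [a,b,c=000]: 0101  = hex 5
  rows 4-7 [a,b,c=001]: 0000  = hex 0
  rows 8-11 [a,b,c=010]: 0000  = hex 0
  rows 12-15 [a,b,c=011]: 0000  = hex 0
  rows 16-19 [a,b,c=100]: 0000  = hex 0
  rows 20-23 [a,b,c=101]: 0000  = hex 0
  rows 24-27 [a,b,c=110]: 1010  = hex A
  rows 28-31 [a,b,c=111]: 0000  = hex 0
Output column (row 0 .. row 31) = 01010000000000000000000010100000
Output column grouped in 4s = 0101 0000 0000 0000 0000 0000 1010 0000 = 0x500000A0
Convert to decimal digit by digit (value = value*16 + digit):
  5 -> 5
  5*16 + 0 = 80
  80*16 + 0 = 1280
  1280*16 + 0 = 20480
  20480*16 + 0 = 327680
  327680*16 + 0 = 5242880
  5242880*16 + 10 (A) = 83886090
  83886090*16 + 0 = 1342177440
Decimal = 1342177440

1342177440


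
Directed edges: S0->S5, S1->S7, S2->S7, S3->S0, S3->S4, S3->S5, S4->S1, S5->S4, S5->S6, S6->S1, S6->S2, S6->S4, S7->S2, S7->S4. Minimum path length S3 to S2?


BFS layer-by-layer from S3:
  dist 0: {S3}
  dist 1: {S0, S4, S5}
  dist 2: {S1, S6}
  dist 3: {S2, S7}
  -> S2 reached at distance 3
Shortest path length = 3

3


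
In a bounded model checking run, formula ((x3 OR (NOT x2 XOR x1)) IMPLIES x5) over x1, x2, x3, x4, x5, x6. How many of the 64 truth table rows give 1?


Formula: ((x3 OR (NOT x2 XOR x1)) IMPLIES x5) over 6 vars (64 rows)
Evaluate each row (x1, x2, x3, x4, x5, x6 as bits, MSB first):
  row 0 [000000]: ((0 OR (NOT 0 XOR 0)) IMPLIES 0) -> 0
  row 1 [000001]: ((0 OR (NOT 0 XOR 0)) IMPLIES 0) -> 0
  row 2 [000010]: ((0 OR (NOT 0 XOR 0)) IMPLIES 1) -> 1
  row 3 [000011]: ((0 OR (NOT 0 XOR 0)) IMPLIES 1) -> 1
  row 4 [000100]: ((0 OR (NOT 0 XOR 0)) IMPLIES 0) -> 0
  (every remaining row is evaluated the same way; all 64 results are listed next)
Full result column, 8 rows per line (x1,x2,x3 fixed per line; x4,x5,x6 runs 000..111 left to right):
  rows 0-7 [x1,x2,x3=000]: 00110011  (ones: 4)
  rows 8-15 [x1,x2,x3=001]: 00110011  (ones: 4)
  rows 16-23 [x1,x2,x3=010]: 11111111  (ones: 8)
  rows 24-31 [x1,x2,x3=011]: 00110011  (ones: 4)
  rows 32-39 [x1,x2,x3=100]: 11111111  (ones: 8)
  rows 40-47 [x1,x2,x3=101]: 00110011  (ones: 4)
  rows 48-55 [x1,x2,x3=110]: 00110011  (ones: 4)
  rows 56-63 [x1,x2,x3=111]: 00110011  (ones: 4)
Count of 1-rows = 4+4+8+4+8+4+4+4 = 40

40


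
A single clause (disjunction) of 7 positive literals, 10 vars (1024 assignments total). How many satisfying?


Step 1: Total=2^10=1024
Step 2: Unsat when all 7 false: 2^3=8
Step 3: Sat=1024-8=1016

1016


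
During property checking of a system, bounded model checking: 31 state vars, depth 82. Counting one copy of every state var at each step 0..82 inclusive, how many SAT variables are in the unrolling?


BMC unrolls to depth k, creating one copy of each state var for steps 0..k.
Step count = 82 + 1 = 83 (steps 0 through 82)
Vars per step = 31
Total = 31 * 83 = 2573

2573


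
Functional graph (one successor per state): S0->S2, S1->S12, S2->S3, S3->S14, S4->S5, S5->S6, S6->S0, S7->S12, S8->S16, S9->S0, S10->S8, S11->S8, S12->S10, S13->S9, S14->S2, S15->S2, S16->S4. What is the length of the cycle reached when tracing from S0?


Trace from S0 until a state repeats:
  S0 -> S2 -> S3 -> S14 -> S2
S2 first seen at step 1, revisited at step 4.
Cycle length = 4 - 1 = 3

3


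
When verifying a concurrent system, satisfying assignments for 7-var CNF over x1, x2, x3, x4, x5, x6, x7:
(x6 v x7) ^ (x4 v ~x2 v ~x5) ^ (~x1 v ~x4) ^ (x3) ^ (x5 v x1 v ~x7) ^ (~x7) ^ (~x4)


CNF with 7 clauses over 7 vars (128 assignments).
An assignment satisfies CNF iff every clause has >=1 true literal.
Check each row (bits = x1,x2,x3,x4,x5,x6,x7; clause T/F shown):
  row 0 [0000000]: clauses=FTTFTTT -> 0
  row 1 [0000001]: clauses=TTTFFFT -> 0
  row 2 [0000010]: clauses=TTTFTTT -> 0
  row 3 [0000011]: clauses=TTTFFFT -> 0
  row 4 [0000100]: clauses=FTTFTTT -> 0
  (every remaining row is evaluated the same way; all 128 results are listed next)
Full result column, 8 rows per line (x1,x2,x3,x4 fixed per line; x5,x6,x7 runs 000..111 left to right):
  rows 0-7 [x1,x2,x3,x4=0000]: 00000000  (ones: 0)
  rows 8-15 [x1,x2,x3,x4=0001]: 00000000  (ones: 0)
  rows 16-23 [x1,x2,x3,x4=0010]: 00100010  (ones: 2)
  rows 24-31 [x1,x2,x3,x4=0011]: 00000000  (ones: 0)
  rows 32-39 [x1,x2,x3,x4=0100]: 00000000  (ones: 0)
  rows 40-47 [x1,x2,x3,x4=0101]: 00000000  (ones: 0)
  rows 48-55 [x1,x2,x3,x4=0110]: 00100000  (ones: 1)
  rows 56-63 [x1,x2,x3,x4=0111]: 00000000  (ones: 0)
  rows 64-71 [x1,x2,x3,x4=1000]: 00000000  (ones: 0)
  rows 72-79 [x1,x2,x3,x4=1001]: 00000000  (ones: 0)
  rows 80-87 [x1,x2,x3,x4=1010]: 00100010  (ones: 2)
  rows 88-95 [x1,x2,x3,x4=1011]: 00000000  (ones: 0)
  rows 96-103 [x1,x2,x3,x4=1100]: 00000000  (ones: 0)
  rows 104-111 [x1,x2,x3,x4=1101]: 00000000  (ones: 0)
  rows 112-119 [x1,x2,x3,x4=1110]: 00100000  (ones: 1)
  rows 120-127 [x1,x2,x3,x4=1111]: 00000000  (ones: 0)
Satisfying assignments = 0+0+2+0+0+0+1+0+0+0+2+0+0+0+1+0 = 6

6


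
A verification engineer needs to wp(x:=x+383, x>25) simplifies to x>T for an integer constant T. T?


Formula: wp(x:=E, P) = P[E/x] (substitute E for x in postcondition)
Step 1: Postcondition: x>25
Step 2: Substitute x+383 for x: x+383>25
Step 3: Solve for x: x > 25-383 = -358

-358


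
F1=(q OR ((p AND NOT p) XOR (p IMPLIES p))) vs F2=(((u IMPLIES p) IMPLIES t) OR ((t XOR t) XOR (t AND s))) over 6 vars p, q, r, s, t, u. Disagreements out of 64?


F1 = (q OR ((p AND NOT p) XOR (p IMPLIES p)))
F2 = (((u IMPLIES p) IMPLIES t) OR ((t XOR t) XOR (t AND s)))
Evaluate both on each of 64 rows (bits = p,q,r,s,t,u):
  row 0 [000000]: F1=1 F2=0 (differ) -> 1
  row 1 [000001]: F1=1 F2=1 -> 0
  row 2 [000010]: F1=1 F2=1 -> 0
  row 3 [000011]: F1=1 F2=1 -> 0
  row 4 [000100]: F1=1 F2=0 (differ) -> 1
  (every remaining row is evaluated the same way; all 64 results are listed next)
Full result column, 8 rows per line (p,q,r fixed per line; s,t,u runs 000..111 left to right):
  rows 0-7 [p,q,r=000]: 10001000  (ones: 2)
  rows 8-15 [p,q,r=001]: 10001000  (ones: 2)
  rows 16-23 [p,q,r=010]: 10001000  (ones: 2)
  rows 24-31 [p,q,r=011]: 10001000  (ones: 2)
  rows 32-39 [p,q,r=100]: 11001100  (ones: 4)
  rows 40-47 [p,q,r=101]: 11001100  (ones: 4)
  rows 48-55 [p,q,r=110]: 11001100  (ones: 4)
  rows 56-63 [p,q,r=111]: 11001100  (ones: 4)
Disagreements = 2+2+2+2+4+4+4+4 = 24

24


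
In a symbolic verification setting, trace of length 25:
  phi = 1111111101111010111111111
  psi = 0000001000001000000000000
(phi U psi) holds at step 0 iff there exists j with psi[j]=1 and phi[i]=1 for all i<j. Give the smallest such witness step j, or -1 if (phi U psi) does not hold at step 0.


(phi U psi) at 0: need smallest j with psi[j]=1 and phi[i]=1 for all i in [0,j).
Scan from step 0:
  step 0: phi=1, psi=0 -> continue
  step 1: phi=1, psi=0 -> continue
  step 2: phi=1, psi=0 -> continue
  step 3: phi=1, psi=0 -> continue
  step 6: psi=1 and phi held for [0,6) -> witness found
Witness step = 6

6


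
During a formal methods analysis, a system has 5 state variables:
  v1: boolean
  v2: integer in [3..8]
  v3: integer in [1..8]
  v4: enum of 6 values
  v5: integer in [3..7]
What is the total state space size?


State space = product of domain sizes of all variables.
Domain sizes:
  v1 (boolean): 2
  v2 (integer in [3..8]): 6
  v3 (integer in [1..8]): 8
  v4 (enum of 6 values): 6
  v5 (integer in [3..7]): 5
Product = 2 * 6 * 8 * 6 * 5 = 2880

2880


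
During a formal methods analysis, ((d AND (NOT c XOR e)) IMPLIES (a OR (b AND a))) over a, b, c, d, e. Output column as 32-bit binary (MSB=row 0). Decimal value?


Formula: ((d AND (NOT c XOR e)) IMPLIES (a OR (b AND a))) over a, b, c, d, e (32 rows)
Evaluate each row (bits = a,b,c,d,e, MSB first):
  row 0 [00000]: ((0 AND (NOT 0 XOR 0)) IMPLIES (0 OR (0 AND 0))) -> 1
  row 1 [00001]: ((0 AND (NOT 0 XOR 1)) IMPLIES (0 OR (0 AND 0))) -> 1
  row 2 [00010]: ((1 AND (NOT 0 XOR 0)) IMPLIES (0 OR (0 AND 0))) -> 0
  row 3 [00011]: ((1 AND (NOT 0 XOR 1)) IMPLIES (0 OR (0 AND 0))) -> 1
  row 4 [00100]: ((0 AND (NOT 1 XOR 0)) IMPLIES (0 OR (0 AND 0))) -> 1
  row 5 [00101]: ((0 AND (NOT 1 XOR 1)) IMPLIES (0 OR (0 AND 0))) -> 1
  row 6 [00110]: ((1 AND (NOT 1 XOR 0)) IMPLIES (0 OR (0 AND 0))) -> 1
  row 7 [00111]: ((1 AND (NOT 1 XOR 1)) IMPLIES (0 OR (0 AND 0))) -> 0
  row 8 [01000]: ((0 AND (NOT 0 XOR 0)) IMPLIES (0 OR (1 AND 0))) -> 1
  row 9 [01001]: ((0 AND (NOT 0 XOR 1)) IMPLIES (0 OR (1 AND 0))) -> 1
  row 10 [01010]: ((1 AND (NOT 0 XOR 0)) IMPLIES (0 OR (1 AND 0))) -> 0
  row 11 [01011]: ((1 AND (NOT 0 XOR 1)) IMPLIES (0 OR (1 AND 0))) -> 1
  row 12 [01100]: ((0 AND (NOT 1 XOR 0)) IMPLIES (0 OR (1 AND 0))) -> 1
  row 13 [01101]: ((0 AND (NOT 1 XOR 1)) IMPLIES (0 OR (1 AND 0))) -> 1
  row 14 [01110]: ((1 AND (NOT 1 XOR 0)) IMPLIES (0 OR (1 AND 0))) -> 1
  row 15 [01111]: ((1 AND (NOT 1 XOR 1)) IMPLIES (0 OR (1 AND 0))) -> 0
  row 16 [10000]: ((0 AND (NOT 0 XOR 0)) IMPLIES (1 OR (0 AND 1))) -> 1
  row 17 [10001]: ((0 AND (NOT 0 XOR 1)) IMPLIES (1 OR (0 AND 1))) -> 1
  row 18 [10010]: ((1 AND (NOT 0 XOR 0)) IMPLIES (1 OR (0 AND 1))) -> 1
  row 19 [10011]: ((1 AND (NOT 0 XOR 1)) IMPLIES (1 OR (0 AND 1))) -> 1
  row 20 [10100]: ((0 AND (NOT 1 XOR 0)) IMPLIES (1 OR (0 AND 1))) -> 1
  row 21 [10101]: ((0 AND (NOT 1 XOR 1)) IMPLIES (1 OR (0 AND 1))) -> 1
  row 22 [10110]: ((1 AND (NOT 1 XOR 0)) IMPLIES (1 OR (0 AND 1))) -> 1
  row 23 [10111]: ((1 AND (NOT 1 XOR 1)) IMPLIES (1 OR (0 AND 1))) -> 1
  row 24 [11000]: ((0 AND (NOT 0 XOR 0)) IMPLIES (1 OR (1 AND 1))) -> 1
  row 25 [11001]: ((0 AND (NOT 0 XOR 1)) IMPLIES (1 OR (1 AND 1))) -> 1
  row 26 [11010]: ((1 AND (NOT 0 XOR 0)) IMPLIES (1 OR (1 AND 1))) -> 1
  row 27 [11011]: ((1 AND (NOT 0 XOR 1)) IMPLIES (1 OR (1 AND 1))) -> 1
  row 28 [11100]: ((0 AND (NOT 1 XOR 0)) IMPLIES (1 OR (1 AND 1))) -> 1
  row 29 [11101]: ((0 AND (NOT 1 XOR 1)) IMPLIES (1 OR (1 AND 1))) -> 1
  row 30 [11110]: ((1 AND (NOT 1 XOR 0)) IMPLIES (1 OR (1 AND 1))) -> 1
  row 31 [11111]: ((1 AND (NOT 1 XOR 1)) IMPLIES (1 OR (1 AND 1))) -> 1
Full result column, 4 rows per line (a,b,c fixed per line; d,e runs 00..11 left to right):
  rows 0-3 [a,b,c=000]: 1101  = hex D
  rows 4-7 [a,b,c=001]: 1110  = hex E
  rows 8-11 [a,b,c=010]: 1101  = hex D
  rows 12-15 [a,b,c=011]: 1110  = hex E
  rows 16-19 [a,b,c=100]: 1111  = hex F
  rows 20-23 [a,b,c=101]: 1111  = hex F
  rows 24-27 [a,b,c=110]: 1111  = hex F
  rows 28-31 [a,b,c=111]: 1111  = hex F
Output column (row 0 .. row 31) = 11011110110111101111111111111111
Output column grouped in 4s = 1101 1110 1101 1110 1111 1111 1111 1111 = 0xDEDEFFFF
Convert to decimal digit by digit (value = value*16 + digit):
  D -> 13
  13*16 + 14 (E) = 222
  222*16 + 13 (D) = 3565
  3565*16 + 14 (E) = 57054
  57054*16 + 15 (F) = 912879
  912879*16 + 15 (F) = 14606079
  14606079*16 + 15 (F) = 233697279
  233697279*16 + 15 (F) = 3739156479
Decimal = 3739156479

3739156479


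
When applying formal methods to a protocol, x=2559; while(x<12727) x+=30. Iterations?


Step 1: x goes from 2559 toward 12727 by 30; the body runs while x<12727, so iterations = ceil((bound-start)/step)
Step 2: Distance=10168
Step 3: ceil(10168/30)=339

339


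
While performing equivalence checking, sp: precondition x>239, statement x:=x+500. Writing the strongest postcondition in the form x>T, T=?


Formula: sp(P, x:=E) = exists old_x. (x = E[old_x/x]) AND P[old_x/x] (old_x is the value of x before the assignment; eliminate old_x by solving x = E[old_x/x] for old_x)
Step 1: Precondition P: x>239, i.e. old_x > 239
Step 2: Assignment gives x = old_x + 500, so old_x = x - 500
Step 3: Substitute into P: x - 500 > 239
Step 4: Simplify: x > 239+500 = 739

739


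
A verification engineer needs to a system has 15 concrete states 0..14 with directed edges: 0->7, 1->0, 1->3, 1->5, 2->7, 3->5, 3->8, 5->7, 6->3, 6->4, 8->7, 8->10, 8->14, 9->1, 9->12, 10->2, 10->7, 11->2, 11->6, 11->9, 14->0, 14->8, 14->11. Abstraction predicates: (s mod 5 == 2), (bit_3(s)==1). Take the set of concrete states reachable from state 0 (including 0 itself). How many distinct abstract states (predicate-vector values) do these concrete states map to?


BFS from 0:
Concrete reachable: {0, 7}
Abstract via predicates (s mod 5 == 2), (bit_3(s)==1):
  (0,0) <- {0}
  (1,0) <- {7}
Distinct abstract states = 2

2


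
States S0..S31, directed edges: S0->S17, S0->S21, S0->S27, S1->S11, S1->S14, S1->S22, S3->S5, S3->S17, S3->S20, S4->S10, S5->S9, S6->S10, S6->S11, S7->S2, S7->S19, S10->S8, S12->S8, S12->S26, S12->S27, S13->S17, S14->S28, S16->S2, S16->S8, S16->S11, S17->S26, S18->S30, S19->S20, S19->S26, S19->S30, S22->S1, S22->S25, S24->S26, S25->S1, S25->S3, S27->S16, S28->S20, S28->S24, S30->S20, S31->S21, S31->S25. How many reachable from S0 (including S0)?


BFS from S0:
  layer 0: {S0}
  layer 1: {S17, S21, S27}
  layer 2: {S16, S26}
  layer 3: {S2, S8, S11}
Reachable set: {S0, S2, S8, S11, S16, S17, S21, S26, S27}
Count = 9

9


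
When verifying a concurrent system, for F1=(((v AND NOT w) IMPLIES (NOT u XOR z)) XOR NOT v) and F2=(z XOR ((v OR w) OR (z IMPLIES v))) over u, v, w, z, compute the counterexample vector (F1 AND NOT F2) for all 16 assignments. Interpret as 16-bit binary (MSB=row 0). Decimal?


F1 = (((v AND NOT w) IMPLIES (NOT u XOR z)) XOR NOT v)
F2 = (z XOR ((v OR w) OR (z IMPLIES v)))
Counterexample to F1=>F2 is where F1=1 and F2=0.
Evaluate each row (bits = u,v,w,z, MSB first):
  row 0 [0000]: F1=0 F2=1 -> F1&~F2 -> 0
  row 1 [0001]: F1=0 F2=1 -> F1&~F2 -> 0
  row 2 [0010]: F1=0 F2=1 -> F1&~F2 -> 0
  row 3 [0011]: F1=0 F2=0 -> F1&~F2 -> 0
  row 4 [0100]: F1=1 F2=1 -> F1&~F2 -> 0
  row 5 [0101]: F1=0 F2=0 -> F1&~F2 -> 0
  row 6 [0110]: F1=1 F2=1 -> F1&~F2 -> 0
  row 7 [0111]: F1=1 F2=0 -> F1&~F2 -> 1
  row 8 [1000]: F1=0 F2=1 -> F1&~F2 -> 0
  row 9 [1001]: F1=0 F2=1 -> F1&~F2 -> 0
  row 10 [1010]: F1=0 F2=1 -> F1&~F2 -> 0
  row 11 [1011]: F1=0 F2=0 -> F1&~F2 -> 0
  row 12 [1100]: F1=0 F2=1 -> F1&~F2 -> 0
  row 13 [1101]: F1=1 F2=0 -> F1&~F2 -> 1
  row 14 [1110]: F1=1 F2=1 -> F1&~F2 -> 0
  row 15 [1111]: F1=1 F2=0 -> F1&~F2 -> 1
Full result column, 4 rows per line (u,v fixed per line; w,z runs 00..11 left to right):
  rows 0-3 [u,v=00]: 0000  = hex 0
  rows 4-7 [u,v=01]: 0001  = hex 1
  rows 8-11 [u,v=10]: 0000  = hex 0
  rows 12-15 [u,v=11]: 0101  = hex 5
Counterexample vector (row 0 .. row 15) = 0000000100000101
Output column grouped in 4s = 0000 0001 0000 0101 = 0x0105
Convert to decimal digit by digit (value = value*16 + digit):
  0 -> 0
  0*16 + 1 = 1
  1*16 + 0 = 16
  16*16 + 5 = 261
Decimal = 261

261


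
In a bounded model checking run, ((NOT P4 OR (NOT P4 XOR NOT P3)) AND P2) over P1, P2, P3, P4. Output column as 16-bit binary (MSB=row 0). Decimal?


Formula: ((NOT P4 OR (NOT P4 XOR NOT P3)) AND P2) over P1, P2, P3, P4 (16 rows)
Evaluate each row (bits = P1,P2,P3,P4, MSB first):
  row 0 [0000]: ((NOT 0 OR (NOT 0 XOR NOT 0)) AND 0) -> 0
  row 1 [0001]: ((NOT 1 OR (NOT 1 XOR NOT 0)) AND 0) -> 0
  row 2 [0010]: ((NOT 0 OR (NOT 0 XOR NOT 1)) AND 0) -> 0
  row 3 [0011]: ((NOT 1 OR (NOT 1 XOR NOT 1)) AND 0) -> 0
  row 4 [0100]: ((NOT 0 OR (NOT 0 XOR NOT 0)) AND 1) -> 1
  row 5 [0101]: ((NOT 1 OR (NOT 1 XOR NOT 0)) AND 1) -> 1
  row 6 [0110]: ((NOT 0 OR (NOT 0 XOR NOT 1)) AND 1) -> 1
  row 7 [0111]: ((NOT 1 OR (NOT 1 XOR NOT 1)) AND 1) -> 0
  row 8 [1000]: ((NOT 0 OR (NOT 0 XOR NOT 0)) AND 0) -> 0
  row 9 [1001]: ((NOT 1 OR (NOT 1 XOR NOT 0)) AND 0) -> 0
  row 10 [1010]: ((NOT 0 OR (NOT 0 XOR NOT 1)) AND 0) -> 0
  row 11 [1011]: ((NOT 1 OR (NOT 1 XOR NOT 1)) AND 0) -> 0
  row 12 [1100]: ((NOT 0 OR (NOT 0 XOR NOT 0)) AND 1) -> 1
  row 13 [1101]: ((NOT 1 OR (NOT 1 XOR NOT 0)) AND 1) -> 1
  row 14 [1110]: ((NOT 0 OR (NOT 0 XOR NOT 1)) AND 1) -> 1
  row 15 [1111]: ((NOT 1 OR (NOT 1 XOR NOT 1)) AND 1) -> 0
Full result column, 4 rows per line (P1,P2 fixed per line; P3,P4 runs 00..11 left to right):
  rows 0-3 [P1,P2=00]: 0000  = hex 0
  rows 4-7 [P1,P2=01]: 1110  = hex E
  rows 8-11 [P1,P2=10]: 0000  = hex 0
  rows 12-15 [P1,P2=11]: 1110  = hex E
Output column (row 0 .. row 15) = 0000111000001110
Output column grouped in 4s = 0000 1110 0000 1110 = 0x0E0E
Convert to decimal digit by digit (value = value*16 + digit):
  0 -> 0
  0*16 + 14 (E) = 14
  14*16 + 0 = 224
  224*16 + 14 (E) = 3598
Decimal = 3598

3598


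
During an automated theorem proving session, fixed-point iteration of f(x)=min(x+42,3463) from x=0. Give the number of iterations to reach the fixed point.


Step 1: x=0, cap=3463, increment=42
Step 2: x grows by 42 each step until capped at 3463; fixed point is x=3463
Step 3: iterations = ceil(3463/42) = 83

83


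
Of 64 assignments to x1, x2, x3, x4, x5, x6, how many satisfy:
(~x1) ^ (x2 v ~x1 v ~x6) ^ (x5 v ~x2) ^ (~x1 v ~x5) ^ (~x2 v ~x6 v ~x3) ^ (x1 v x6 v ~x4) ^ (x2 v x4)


CNF with 7 clauses over 6 vars (64 assignments).
An assignment satisfies CNF iff every clause has >=1 true literal.
Check each row (bits = x1,x2,x3,x4,x5,x6; clause T/F shown):
  row 0 [000000]: clauses=TTTTTTF -> 0
  row 1 [000001]: clauses=TTTTTTF -> 0
  row 2 [000010]: clauses=TTTTTTF -> 0
  row 3 [000011]: clauses=TTTTTTF -> 0
  row 4 [000100]: clauses=TTTTTFT -> 0
  (every remaining row is evaluated the same way; all 64 results are listed next)
Full result column, 8 rows per line (x1,x2,x3 fixed per line; x4,x5,x6 runs 000..111 left to right):
  rows 0-7 [x1,x2,x3=000]: 00000101  (ones: 2)
  rows 8-15 [x1,x2,x3=001]: 00000101  (ones: 2)
  rows 16-23 [x1,x2,x3=010]: 00110001  (ones: 3)
  rows 24-31 [x1,x2,x3=011]: 00100000  (ones: 1)
  rows 32-39 [x1,x2,x3=100]: 00000000  (ones: 0)
  rows 40-47 [x1,x2,x3=101]: 00000000  (ones: 0)
  rows 48-55 [x1,x2,x3=110]: 00000000  (ones: 0)
  rows 56-63 [x1,x2,x3=111]: 00000000  (ones: 0)
Satisfying assignments = 2+2+3+1+0+0+0+0 = 8

8


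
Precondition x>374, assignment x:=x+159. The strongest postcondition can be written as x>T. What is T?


Formula: sp(P, x:=E) = exists old_x. (x = E[old_x/x]) AND P[old_x/x] (old_x is the value of x before the assignment; eliminate old_x by solving x = E[old_x/x] for old_x)
Step 1: Precondition P: x>374, i.e. old_x > 374
Step 2: Assignment gives x = old_x + 159, so old_x = x - 159
Step 3: Substitute into P: x - 159 > 374
Step 4: Simplify: x > 374+159 = 533

533


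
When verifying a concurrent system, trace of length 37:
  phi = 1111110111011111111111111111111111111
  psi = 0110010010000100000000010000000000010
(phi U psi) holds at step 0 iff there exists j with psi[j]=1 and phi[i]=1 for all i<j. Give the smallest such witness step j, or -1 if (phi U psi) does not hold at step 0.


(phi U psi) at 0: need smallest j with psi[j]=1 and phi[i]=1 for all i in [0,j).
Scan from step 0:
  step 0: phi=1, psi=0 -> continue
  step 1: psi=1 and phi held for [0,1) -> witness found
Witness step = 1

1


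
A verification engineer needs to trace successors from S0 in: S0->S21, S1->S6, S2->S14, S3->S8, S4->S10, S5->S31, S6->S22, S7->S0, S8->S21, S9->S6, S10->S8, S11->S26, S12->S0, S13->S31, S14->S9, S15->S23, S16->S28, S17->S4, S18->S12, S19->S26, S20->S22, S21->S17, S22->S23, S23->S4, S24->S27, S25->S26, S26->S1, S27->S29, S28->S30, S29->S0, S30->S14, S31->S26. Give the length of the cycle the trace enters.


Trace from S0 until a state repeats:
  S0 -> S21 -> S17 -> S4 -> S10 -> S8 -> S21
S21 first seen at step 1, revisited at step 6.
Cycle length = 6 - 1 = 5

5


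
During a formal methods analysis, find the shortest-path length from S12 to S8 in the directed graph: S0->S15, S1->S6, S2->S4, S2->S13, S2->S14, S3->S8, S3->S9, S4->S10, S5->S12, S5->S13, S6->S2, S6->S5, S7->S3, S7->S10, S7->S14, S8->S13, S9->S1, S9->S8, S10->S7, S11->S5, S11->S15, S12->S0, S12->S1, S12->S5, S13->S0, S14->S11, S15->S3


BFS layer-by-layer from S12:
  dist 0: {S12}
  dist 1: {S0, S1, S5}
  dist 2: {S6, S13, S15}
  dist 3: {S2, S3}
  dist 4: {S4, S8, S9, S14}
  -> S8 reached at distance 4
Shortest path length = 4

4


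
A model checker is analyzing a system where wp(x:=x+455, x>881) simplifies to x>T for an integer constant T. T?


Formula: wp(x:=E, P) = P[E/x] (substitute E for x in postcondition)
Step 1: Postcondition: x>881
Step 2: Substitute x+455 for x: x+455>881
Step 3: Solve for x: x > 881-455 = 426

426


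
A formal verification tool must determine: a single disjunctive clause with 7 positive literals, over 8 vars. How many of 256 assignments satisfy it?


Step 1: Total=2^8=256
Step 2: Unsat when all 7 false: 2^1=2
Step 3: Sat=256-2=254

254


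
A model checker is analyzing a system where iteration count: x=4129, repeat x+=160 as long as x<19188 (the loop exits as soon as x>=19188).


Step 1: x goes from 4129 toward 19188 by 160; the body runs while x<19188, so iterations = ceil((bound-start)/step)
Step 2: Distance=15059
Step 3: ceil(15059/160)=95

95


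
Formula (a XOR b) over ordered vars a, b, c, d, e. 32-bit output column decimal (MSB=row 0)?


Formula: (a XOR b) over a, b, c, d, e (32 rows)
Evaluate each row (bits = a,b,c,d,e, MSB first):
  row 0 [00000]: (0 XOR 0) -> 0
  row 1 [00001]: (0 XOR 0) -> 0
  row 2 [00010]: (0 XOR 0) -> 0
  row 3 [00011]: (0 XOR 0) -> 0
  row 4 [00100]: (0 XOR 0) -> 0
  row 5 [00101]: (0 XOR 0) -> 0
  row 6 [00110]: (0 XOR 0) -> 0
  row 7 [00111]: (0 XOR 0) -> 0
  row 8 [01000]: (0 XOR 1) -> 1
  row 9 [01001]: (0 XOR 1) -> 1
  row 10 [01010]: (0 XOR 1) -> 1
  row 11 [01011]: (0 XOR 1) -> 1
  row 12 [01100]: (0 XOR 1) -> 1
  row 13 [01101]: (0 XOR 1) -> 1
  row 14 [01110]: (0 XOR 1) -> 1
  row 15 [01111]: (0 XOR 1) -> 1
  row 16 [10000]: (1 XOR 0) -> 1
  row 17 [10001]: (1 XOR 0) -> 1
  row 18 [10010]: (1 XOR 0) -> 1
  row 19 [10011]: (1 XOR 0) -> 1
  row 20 [10100]: (1 XOR 0) -> 1
  row 21 [10101]: (1 XOR 0) -> 1
  row 22 [10110]: (1 XOR 0) -> 1
  row 23 [10111]: (1 XOR 0) -> 1
  row 24 [11000]: (1 XOR 1) -> 0
  row 25 [11001]: (1 XOR 1) -> 0
  row 26 [11010]: (1 XOR 1) -> 0
  row 27 [11011]: (1 XOR 1) -> 0
  row 28 [11100]: (1 XOR 1) -> 0
  row 29 [11101]: (1 XOR 1) -> 0
  row 30 [11110]: (1 XOR 1) -> 0
  row 31 [11111]: (1 XOR 1) -> 0
Full result column, 4 rows per line (a,b,c fixed per line; d,e runs 00..11 left to right):
  rows 0-3 [a,b,c=000]: 0000  = hex 0
  rows 4-7 [a,b,c=001]: 0000  = hex 0
  rows 8-11 [a,b,c=010]: 1111  = hex F
  rows 12-15 [a,b,c=011]: 1111  = hex F
  rows 16-19 [a,b,c=100]: 1111  = hex F
  rows 20-23 [a,b,c=101]: 1111  = hex F
  rows 24-27 [a,b,c=110]: 0000  = hex 0
  rows 28-31 [a,b,c=111]: 0000  = hex 0
Output column (row 0 .. row 31) = 00000000111111111111111100000000
Output column grouped in 4s = 0000 0000 1111 1111 1111 1111 0000 0000 = 0x00FFFF00
Convert to decimal digit by digit (value = value*16 + digit):
  0 -> 0
  0*16 + 0 = 0
  0*16 + 15 (F) = 15
  15*16 + 15 (F) = 255
  255*16 + 15 (F) = 4095
  4095*16 + 15 (F) = 65535
  65535*16 + 0 = 1048560
  1048560*16 + 0 = 16776960
Decimal = 16776960

16776960


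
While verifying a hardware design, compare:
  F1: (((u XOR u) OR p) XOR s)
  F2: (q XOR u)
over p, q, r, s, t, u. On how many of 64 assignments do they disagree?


F1 = (((u XOR u) OR p) XOR s)
F2 = (q XOR u)
Evaluate both on each of 64 rows (bits = p,q,r,s,t,u):
  row 0 [000000]: F1=0 F2=0 -> 0
  row 1 [000001]: F1=0 F2=1 (differ) -> 1
  row 2 [000010]: F1=0 F2=0 -> 0
  row 3 [000011]: F1=0 F2=1 (differ) -> 1
  row 4 [000100]: F1=1 F2=0 (differ) -> 1
  (every remaining row is evaluated the same way; all 64 results are listed next)
Full result column, 8 rows per line (p,q,r fixed per line; s,t,u runs 000..111 left to right):
  rows 0-7 [p,q,r=000]: 01011010  (ones: 4)
  rows 8-15 [p,q,r=001]: 01011010  (ones: 4)
  rows 16-23 [p,q,r=010]: 10100101  (ones: 4)
  rows 24-31 [p,q,r=011]: 10100101  (ones: 4)
  rows 32-39 [p,q,r=100]: 10100101  (ones: 4)
  rows 40-47 [p,q,r=101]: 10100101  (ones: 4)
  rows 48-55 [p,q,r=110]: 01011010  (ones: 4)
  rows 56-63 [p,q,r=111]: 01011010  (ones: 4)
Disagreements = 4+4+4+4+4+4+4+4 = 32

32


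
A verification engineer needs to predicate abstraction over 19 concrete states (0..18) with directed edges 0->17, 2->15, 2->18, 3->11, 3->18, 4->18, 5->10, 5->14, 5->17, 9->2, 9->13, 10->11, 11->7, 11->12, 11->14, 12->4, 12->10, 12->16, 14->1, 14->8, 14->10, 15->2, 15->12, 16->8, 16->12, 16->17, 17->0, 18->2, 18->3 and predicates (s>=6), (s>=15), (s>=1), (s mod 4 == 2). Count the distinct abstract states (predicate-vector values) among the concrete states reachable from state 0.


BFS from 0:
Concrete reachable: {0, 17}
Abstract via predicates (s>=6), (s>=15), (s>=1), (s mod 4 == 2):
  (0,0,0,0) <- {0}
  (1,1,1,0) <- {17}
Distinct abstract states = 2

2
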